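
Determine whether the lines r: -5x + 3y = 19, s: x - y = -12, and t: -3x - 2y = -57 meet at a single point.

Lines aᵢx + bᵢy = cᵢ with pairwise distinct directions are concurrent exactly when det[aᵢ bᵢ cᵢ] = 0.
Here the determinant is 19.
Nonzero, so no common point exists.

No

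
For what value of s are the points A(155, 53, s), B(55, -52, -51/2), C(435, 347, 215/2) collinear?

Collinearity requires AB × AC = 0; each component is linear in s.
The x-component gives (399)s + (-7581/2) = 0, so s = 19/2.
The remaining components then also vanish.

19/2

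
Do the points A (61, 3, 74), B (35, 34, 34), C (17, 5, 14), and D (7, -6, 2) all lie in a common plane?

The four points are coplanar iff the 3×3 determinant with rows AB, AC, AD is zero.
Rows: (-26, 31, -40), (-44, 2, -60), (-54, -9, -72).
Expanding along the first row: (-26)(-684) − (31)(-72) + (-40)(504) = -144.
Nonzero ⇒ not coplanar.

No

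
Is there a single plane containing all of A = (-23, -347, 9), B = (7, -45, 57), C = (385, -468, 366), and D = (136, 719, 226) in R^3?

Yes

With A as base: AB = (30, 302, 48), AC = (408, -121, 357), AD = (159, 1066, 217).
AC × AD = (-406819, -31773, 454167).
AB · (AC × AD) = 0.
The scalar triple product vanishes, so the four points are coplanar.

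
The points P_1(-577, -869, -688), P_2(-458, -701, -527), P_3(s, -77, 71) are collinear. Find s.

-16

Collinearity requires P_1P_2 × P_1P_3 = 0; each component is linear in s.
The y-component gives (161)s + (2576) = 0, so s = -16.
The remaining components then also vanish.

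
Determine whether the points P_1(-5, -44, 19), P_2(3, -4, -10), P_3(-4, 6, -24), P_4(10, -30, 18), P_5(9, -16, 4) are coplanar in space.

No

The plane through P_1, P_2, P_3 has normal n = P_1P_2 × P_1P_3 = (-270, 315, 360) and equation n·P = -5670.
Checking the remaining points: n·P_4 = -5670, n·P_5 = -6030.
Since n·P_5 = -6030 ≠ -5670, P_5 is off the plane and the points are not all coplanar.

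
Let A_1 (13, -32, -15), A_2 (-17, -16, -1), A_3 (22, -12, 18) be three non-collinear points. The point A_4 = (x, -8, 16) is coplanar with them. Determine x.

-2

A normal to the plane is n = A_1A_2 × A_1A_3 = (248, 1116, -744).
A_4 lies in the plane iff n · A_1A_4 = 0.
This gives (248)x + (496) = 0, so x = -2.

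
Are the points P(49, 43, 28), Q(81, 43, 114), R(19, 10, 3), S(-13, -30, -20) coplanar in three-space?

No

The four points are coplanar iff the 3×3 determinant with rows PQ, PR, PS is zero.
Rows: (32, 0, 86), (-30, -33, -25), (-62, -73, -48).
Expanding along the first row: (32)(-241) − (0)(-110) + (86)(144) = 4672.
Nonzero ⇒ not coplanar.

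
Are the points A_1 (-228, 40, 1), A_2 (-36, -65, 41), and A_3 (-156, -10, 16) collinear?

A_1A_2 = (192, -105, 40), A_1A_3 = (72, -50, 15).
Comparing components 2 and 3: (-105)(15) − (40)(-50) = 425 ≠ 0, so A_1A_2 and A_1A_3 are not parallel and the points are not collinear.

No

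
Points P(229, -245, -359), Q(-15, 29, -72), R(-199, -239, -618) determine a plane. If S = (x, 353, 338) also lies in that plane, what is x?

-191

The plane through P, Q, R has equation −72688x − 186032y + 115808z = -12642784.
Substituting S: (-72688)x + (-26526192) = -12642784, so x = -191.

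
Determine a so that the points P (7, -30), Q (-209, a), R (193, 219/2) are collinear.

-192

The three points are collinear iff det[PQ; PR] = 0.
This determinant is linear in a: (-186)a + (-35712) = 0, so a = -192.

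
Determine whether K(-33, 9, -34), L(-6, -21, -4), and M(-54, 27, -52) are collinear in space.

KL = (27, -30, 30), KM = (-21, 18, -18).
KL × KM = (0, -144, -144).
The cross product is nonzero, so the points do not lie on one line.

No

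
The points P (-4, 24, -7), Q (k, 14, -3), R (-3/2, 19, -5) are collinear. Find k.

1

Collinearity requires PQ × PR = 0; each component is linear in k.
The y-component gives (-2)k + (2) = 0, so k = 1.
The remaining components then also vanish.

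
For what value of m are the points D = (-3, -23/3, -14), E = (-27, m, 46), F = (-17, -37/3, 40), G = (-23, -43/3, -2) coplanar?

-47/3

Normal to plane DFG: n = (304, -912, 0); plane equation n·P = 6080.
Requiring n·E = 6080: (-912)m + (-8208) = 6080.
So m = -47/3.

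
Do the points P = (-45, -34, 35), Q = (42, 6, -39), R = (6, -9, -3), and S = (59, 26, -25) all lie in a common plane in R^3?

The four points are coplanar iff the 3×3 determinant with rows PQ, PR, PS is zero.
Rows: (87, 40, -74), (51, 25, -38), (104, 60, -60).
Expanding along the first row: (87)(780) − (40)(892) + (-74)(460) = -1860.
Nonzero ⇒ not coplanar.

No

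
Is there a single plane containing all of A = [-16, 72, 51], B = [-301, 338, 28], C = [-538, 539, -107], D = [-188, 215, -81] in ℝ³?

No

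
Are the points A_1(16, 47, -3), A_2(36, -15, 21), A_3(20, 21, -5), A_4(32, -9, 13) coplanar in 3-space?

The four points are coplanar iff the 3×3 determinant with rows A_1A_2, A_1A_3, A_1A_4 is zero.
Rows: (20, -62, 24), (4, -26, -2), (16, -56, 16).
Expanding along the first row: (20)(-528) − (-62)(96) + (24)(192) = 0.
Zero determinant ⇒ coplanar.

Yes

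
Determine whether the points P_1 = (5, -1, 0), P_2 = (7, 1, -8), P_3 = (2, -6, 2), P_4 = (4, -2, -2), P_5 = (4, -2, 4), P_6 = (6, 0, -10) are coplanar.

No

The plane through P_1, P_2, P_3 has normal n = P_1P_2 × P_1P_3 = (-36, 20, -4) and equation n·P = -200.
Checking the remaining points: n·P_4 = -176, n·P_5 = -200, n·P_6 = -176.
Since n·P_4 = -176 ≠ -200, P_4 is off the plane and the points are not all coplanar.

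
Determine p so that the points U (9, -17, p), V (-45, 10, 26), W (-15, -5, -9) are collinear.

-37

Direction VW = (30, -15, -35). From the x-coordinate of U, the parameter along the line is τ = (9 − (-45))/30 = 9/5.
Then p = 26 + 9/5·(-35) = -37.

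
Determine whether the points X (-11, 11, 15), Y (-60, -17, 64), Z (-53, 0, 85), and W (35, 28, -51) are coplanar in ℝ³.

A normal to the plane through X, Y, Z is n = XY × XZ = (-1421, 1372, -637).
The plane has equation n·P = 21168. For W: n·W = 21168.
Equal, so W lies in the plane and all four are coplanar.

Yes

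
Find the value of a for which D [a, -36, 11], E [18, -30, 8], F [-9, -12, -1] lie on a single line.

Direction EF = (-27, 18, -9). From the y-coordinate of D, the parameter along the line is τ = (-36 − (-30))/18 = -1/3.
Then a = 18 + (-1/3)·(-27) = 27.

27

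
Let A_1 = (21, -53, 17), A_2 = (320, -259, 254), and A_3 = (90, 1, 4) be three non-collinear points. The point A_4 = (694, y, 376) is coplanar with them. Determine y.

-255

The plane through A_1, A_2, A_3 has equation −10120x + 20240y + 30360z = -769120.
Substituting A_4: (20240)y + (4392080) = -769120, so y = -255.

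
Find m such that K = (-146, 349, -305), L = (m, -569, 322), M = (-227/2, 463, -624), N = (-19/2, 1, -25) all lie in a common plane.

252

The points are coplanar iff KL · (KM × KN) = 0.
Expanding, this is linear in m: (-79092)m + (19931184) = 0.
So m = 252.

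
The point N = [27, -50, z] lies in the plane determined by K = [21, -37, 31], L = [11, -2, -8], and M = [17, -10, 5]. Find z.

48

The plane through K, L, M has equation 143x − 104y − 130z = 2821.
Substituting N: (-130)z + (9061) = 2821, so z = 48.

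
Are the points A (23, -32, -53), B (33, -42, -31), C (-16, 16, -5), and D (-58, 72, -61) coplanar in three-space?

No

With A as base: AB = (10, -10, 22), AC = (-39, 48, 48), AD = (-81, 104, -8).
AC × AD = (-5376, -4200, -168).
AB · (AC × AD) = -15456.
Since -15456 ≠ 0, the four points are not coplanar.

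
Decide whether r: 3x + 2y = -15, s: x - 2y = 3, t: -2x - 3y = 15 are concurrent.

Yes

Intersecting r and s: solving the 2×2 system gives (x, y) = (-3, -3).
Substitute into t: (-2)(-3) + (-3)(-3) = 15.
This equals 15, so (-3, -3) lies on all three lines and they are concurrent.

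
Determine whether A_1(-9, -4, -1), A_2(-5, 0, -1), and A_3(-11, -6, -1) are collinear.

Yes

A_1A_2 = (4, 4, 0), A_1A_3 = (-2, -2, 0).
Each component of A_1A_3 is -1/2 times the corresponding component of A_1A_2, so A_1A_3 = -1/2·A_1A_2 and the points are collinear.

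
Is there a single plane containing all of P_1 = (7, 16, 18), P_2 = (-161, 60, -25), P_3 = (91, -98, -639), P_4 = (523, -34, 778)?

Yes

A normal to the plane through P_1, P_2, P_3 is n = P_1P_2 × P_1P_3 = (-33810, -113988, 15456).
The plane has equation n·P = -1782270. For P_4: n·P_4 = -1782270.
Equal, so P_4 lies in the plane and all four are coplanar.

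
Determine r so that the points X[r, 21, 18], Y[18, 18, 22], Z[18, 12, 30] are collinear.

Collinearity requires XY × XZ = 0; each component is linear in r.
The y-component gives (8)r + (-144) = 0, so r = 18.
The remaining components then also vanish.

18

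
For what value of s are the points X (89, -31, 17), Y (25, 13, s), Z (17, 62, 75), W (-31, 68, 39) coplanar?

Coplanarity ⇔ det[XY; XZ; XW] = 0.
Expanding, this is linear in s: (4032)s + (-68544) = 0.
So s = 17.

17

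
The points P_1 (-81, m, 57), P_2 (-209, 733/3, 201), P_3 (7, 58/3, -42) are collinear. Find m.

Collinearity requires P_1P_2 × P_1P_3 = 0; each component is linear in m.
The x-component gives (243)m + (-26973) = 0, so m = 111.
The remaining components then also vanish.

111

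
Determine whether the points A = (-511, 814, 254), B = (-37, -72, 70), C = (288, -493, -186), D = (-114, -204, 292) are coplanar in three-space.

With A as base: AB = (474, -886, -184), AC = (799, -1307, -440), AD = (397, -1018, 38).
AC × AD = (-497586, -205042, -294503).
AB · (AC × AD) = 0.
The scalar triple product vanishes, so the four points are coplanar.

Yes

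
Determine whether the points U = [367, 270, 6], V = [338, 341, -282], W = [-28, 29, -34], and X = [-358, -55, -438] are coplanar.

No

With U as base: UV = (-29, 71, -288), UW = (-395, -241, -40), UX = (-725, -325, -444).
UW × UX = (94004, -146380, -46350).
UV · (UW × UX) = 229704.
Since 229704 ≠ 0, the four points are not coplanar.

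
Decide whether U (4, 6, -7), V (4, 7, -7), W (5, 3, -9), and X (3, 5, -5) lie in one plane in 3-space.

Yes

A normal to the plane through U, V, W is n = UV × UW = (-2, 0, -1).
The plane has equation n·P = -1. For X: n·X = -1.
Equal, so X lies in the plane and all four are coplanar.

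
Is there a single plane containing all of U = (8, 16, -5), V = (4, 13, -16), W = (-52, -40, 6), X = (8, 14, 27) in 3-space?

With U as base: UV = (-4, -3, -11), UW = (-60, -56, 11), UX = (0, -2, 32).
UW × UX = (-1770, 1920, 120).
UV · (UW × UX) = 0.
The scalar triple product vanishes, so the four points are coplanar.

Yes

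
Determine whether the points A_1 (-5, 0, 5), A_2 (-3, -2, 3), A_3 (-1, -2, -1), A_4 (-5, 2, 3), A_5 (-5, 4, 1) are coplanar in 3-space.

Yes

The plane through A_1, A_2, A_3 has normal n = A_1A_2 × A_1A_3 = (8, 4, 4) and equation n·P = -20.
Checking the remaining points: n·A_4 = -20, n·A_5 = -20.
All equal -20, so all 5 points lie in one plane.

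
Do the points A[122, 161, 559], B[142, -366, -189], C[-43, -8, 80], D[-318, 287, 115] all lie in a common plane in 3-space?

No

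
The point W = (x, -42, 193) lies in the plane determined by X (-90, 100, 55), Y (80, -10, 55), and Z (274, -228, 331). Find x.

58

A normal to the plane is n = XY × XZ = (-30360, -46920, -15720).
W lies in the plane iff n · XW = 0.
This gives (-30360)x + (1760880) = 0, so x = 58.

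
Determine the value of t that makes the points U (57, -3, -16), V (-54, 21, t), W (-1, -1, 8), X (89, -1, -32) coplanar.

Normal to plane UWX: n = (-80, -160, -180); plane equation n·P = -1200.
Requiring n·V = -1200: (-180)t + (960) = -1200.
So t = 12.

12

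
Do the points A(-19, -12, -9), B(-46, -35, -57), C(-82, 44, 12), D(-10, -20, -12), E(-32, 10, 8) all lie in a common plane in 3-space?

Yes

The plane through A, B, C has normal n = AB × AC = (2205, 3591, -2961) and equation n·P = -58338.
Checking the remaining points: n·D = -58338, n·E = -58338.
All equal -58338, so all 5 points lie in one plane.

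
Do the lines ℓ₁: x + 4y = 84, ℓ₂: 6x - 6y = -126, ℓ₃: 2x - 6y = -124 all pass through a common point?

No

Intersecting ℓ₁ and ℓ₂: solving the 2×2 system gives (x, y) = (0, 21).
Substitute into ℓ₃: (2)(0) + (-6)(21) = -126.
But ℓ₃ requires -124 ≠ -126, so the three lines have no common point.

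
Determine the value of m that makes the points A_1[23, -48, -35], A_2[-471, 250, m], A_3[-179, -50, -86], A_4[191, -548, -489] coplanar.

140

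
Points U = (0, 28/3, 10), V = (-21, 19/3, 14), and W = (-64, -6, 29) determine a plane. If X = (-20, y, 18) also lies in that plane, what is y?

8/3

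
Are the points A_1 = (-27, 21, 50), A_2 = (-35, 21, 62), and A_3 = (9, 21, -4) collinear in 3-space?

Yes

A_1A_2 = (-8, 0, 12), A_1A_3 = (36, 0, -54).
Each component of A_1A_3 is -9/2 times the corresponding component of A_1A_2, so A_1A_3 = -9/2·A_1A_2 and the points are collinear.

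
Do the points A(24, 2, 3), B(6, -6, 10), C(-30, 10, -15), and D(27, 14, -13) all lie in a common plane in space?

No

The four points are coplanar iff the 3×3 determinant with rows AB, AC, AD is zero.
Rows: (-18, -8, 7), (-54, 8, -18), (3, 12, -16).
Expanding along the first row: (-18)(88) − (-8)(918) + (7)(-672) = 1056.
Nonzero ⇒ not coplanar.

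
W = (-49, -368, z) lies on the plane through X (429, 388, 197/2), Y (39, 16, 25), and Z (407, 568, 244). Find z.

-215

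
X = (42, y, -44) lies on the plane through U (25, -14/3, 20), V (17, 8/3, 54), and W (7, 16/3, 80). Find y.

Coplanarity requires UV · (UW × UX) = 0.
UV = (-8, 22/3, 34), UW = (-18, 10, 60); the triple product is linear in y with coefficient -132 and constant term -2244.
Setting it to zero: y = -17.

-17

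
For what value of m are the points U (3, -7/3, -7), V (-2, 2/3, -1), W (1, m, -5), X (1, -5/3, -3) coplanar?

Coplanarity ⇔ det[UV; UW; UX] = 0.
Expanding, this is linear in m: (-8)m + (-8) = 0.
So m = -1.

-1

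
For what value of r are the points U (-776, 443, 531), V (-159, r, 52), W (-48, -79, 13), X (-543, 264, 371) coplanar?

83

The points are coplanar iff UV · (UW × UX) = 0.
Expanding, this is linear in r: (-4214)r + (349762) = 0.
So r = 83.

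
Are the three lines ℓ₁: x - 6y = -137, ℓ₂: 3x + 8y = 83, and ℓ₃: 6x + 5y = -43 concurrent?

Intersecting ℓ₁ and ℓ₂: solving the 2×2 system gives (x, y) = (-23, 19).
Substitute into ℓ₃: (6)(-23) + (5)(19) = -43.
This equals -43, so (-23, 19) lies on all three lines and they are concurrent.

Yes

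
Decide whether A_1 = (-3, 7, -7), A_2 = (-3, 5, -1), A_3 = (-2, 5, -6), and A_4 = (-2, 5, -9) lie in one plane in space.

With A_1 as base: A_1A_2 = (0, -2, 6), A_1A_3 = (1, -2, 1), A_1A_4 = (1, -2, -2).
A_1A_3 × A_1A_4 = (6, 3, 0).
A_1A_2 · (A_1A_3 × A_1A_4) = -6.
Since -6 ≠ 0, the four points are not coplanar.

No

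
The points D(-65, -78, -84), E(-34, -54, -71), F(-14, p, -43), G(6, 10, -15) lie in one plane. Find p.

-22

Coplanarity ⇔ det[DE; DF; DG] = 0.
Expanding, this is linear in p: (1216)p + (26752) = 0.
So p = -22.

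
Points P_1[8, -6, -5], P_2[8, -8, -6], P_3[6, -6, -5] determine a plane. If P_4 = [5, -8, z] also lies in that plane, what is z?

-6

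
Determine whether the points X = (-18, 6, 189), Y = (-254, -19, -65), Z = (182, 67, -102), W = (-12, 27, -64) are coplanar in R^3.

No

A normal to the plane through X, Y, Z is n = XY × XZ = (22769, -119476, -9396).
The plane has equation n·P = -2902542. For W: n·W = -2897736.
-2897736 ≠ -2902542, so W is off the plane.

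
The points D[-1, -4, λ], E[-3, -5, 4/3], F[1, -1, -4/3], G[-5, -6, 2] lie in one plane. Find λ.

The points are coplanar iff DE · (DF × DG) = 0.
Expanding, this is linear in λ: (-4)λ + (8/3) = 0.
So λ = 2/3.

2/3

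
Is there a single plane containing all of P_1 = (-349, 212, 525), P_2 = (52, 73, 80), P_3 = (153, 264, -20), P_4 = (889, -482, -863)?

Yes

A normal to the plane through P_1, P_2, P_3 is n = P_1P_2 × P_1P_3 = (98895, -4845, 90630).
The plane has equation n·P = 12039255. For P_4: n·P_4 = 12039255.
Equal, so P_4 lies in the plane and all four are coplanar.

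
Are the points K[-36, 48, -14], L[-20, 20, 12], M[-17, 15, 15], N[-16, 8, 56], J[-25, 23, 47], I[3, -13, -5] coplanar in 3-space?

Yes

The plane through K, L, M has normal n = KL × KM = (46, 30, 4) and equation n·P = -272.
Checking the remaining points: n·N = -272, n·J = -272, n·I = -272.
All equal -272, so all 6 points lie in one plane.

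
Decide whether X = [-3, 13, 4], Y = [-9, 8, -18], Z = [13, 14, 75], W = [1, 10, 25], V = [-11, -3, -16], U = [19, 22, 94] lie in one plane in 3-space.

Yes

The plane through X, Y, Z has normal n = XY × XZ = (-333, 74, 74) and equation n·P = 2257.
Checking the remaining points: n·W = 2257, n·V = 2257, n·U = 2257.
All equal 2257, so all 6 points lie in one plane.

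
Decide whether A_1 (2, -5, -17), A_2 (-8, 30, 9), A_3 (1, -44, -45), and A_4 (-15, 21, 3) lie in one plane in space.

With A_1 as base: A_1A_2 = (-10, 35, 26), A_1A_3 = (-1, -39, -28), A_1A_4 = (-17, 26, 20).
A_1A_3 × A_1A_4 = (-52, 496, -689).
A_1A_2 · (A_1A_3 × A_1A_4) = -34.
Since -34 ≠ 0, the four points are not coplanar.

No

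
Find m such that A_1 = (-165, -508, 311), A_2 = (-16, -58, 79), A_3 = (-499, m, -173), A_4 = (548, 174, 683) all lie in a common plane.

-520

Normal to plane A_1A_2A_4: n = (325624, -220844, -219232); plane equation n·P = -9720360.
Requiring n·A_3 = -9720360: (-220844)m + (-124559240) = -9720360.
So m = -520.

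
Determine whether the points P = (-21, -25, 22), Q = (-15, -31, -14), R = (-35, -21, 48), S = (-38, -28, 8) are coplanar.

The four points are coplanar iff the 3×3 determinant with rows PQ, PR, PS is zero.
Rows: (6, -6, -36), (-14, 4, 26), (-17, -3, -14).
Expanding along the first row: (6)(22) − (-6)(638) + (-36)(110) = 0.
Zero determinant ⇒ coplanar.

Yes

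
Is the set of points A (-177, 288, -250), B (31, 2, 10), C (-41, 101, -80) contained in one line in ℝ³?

Yes

AB = (208, -286, 260), AC = (136, -187, 170).
Each component of AC is 17/26 times the corresponding component of AB, so AC = 17/26·AB and the points are collinear.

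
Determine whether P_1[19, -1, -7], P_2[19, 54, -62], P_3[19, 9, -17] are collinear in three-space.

Yes

P_1P_2 = (0, 55, -55), P_1P_3 = (0, 10, -10).
P_1P_2 × P_1P_3 = (0, 0, 0).
The cross product vanishes, so the three points are collinear.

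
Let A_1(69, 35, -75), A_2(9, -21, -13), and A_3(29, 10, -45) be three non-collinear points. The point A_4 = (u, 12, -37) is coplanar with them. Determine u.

The plane through A_1, A_2, A_3 has equation −130x − 680y − 740z = 22730.
Substituting A_4: (-130)u + (19220) = 22730, so u = -27.

-27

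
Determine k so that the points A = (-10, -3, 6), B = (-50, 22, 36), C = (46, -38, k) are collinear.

-36

Collinearity requires AB × AC = 0; each component is linear in k.
The x-component gives (25)k + (900) = 0, so k = -36.
The remaining components then also vanish.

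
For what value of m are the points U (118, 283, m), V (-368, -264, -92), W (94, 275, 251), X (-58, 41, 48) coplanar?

The points are coplanar iff UV · (UW × UX) = 0.
Expanding, this is linear in m: (26180)m + (-6204660) = 0.
So m = 237.

237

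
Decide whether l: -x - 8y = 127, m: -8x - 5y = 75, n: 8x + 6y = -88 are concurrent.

No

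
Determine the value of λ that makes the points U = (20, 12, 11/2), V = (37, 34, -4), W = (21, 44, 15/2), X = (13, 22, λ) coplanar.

11

Normal to plane UVW: n = (348, -87/2, 522); plane equation n·P = 9309.
Requiring n·X = 9309: (522)λ + (3567) = 9309.
So λ = 11.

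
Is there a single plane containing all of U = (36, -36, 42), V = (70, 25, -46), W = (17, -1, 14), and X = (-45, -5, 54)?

With U as base: UV = (34, 61, -88), UW = (-19, 35, -28), UX = (-81, 31, 12).
UW × UX = (1288, 2496, 2246).
UV · (UW × UX) = -1600.
Since -1600 ≠ 0, the four points are not coplanar.

No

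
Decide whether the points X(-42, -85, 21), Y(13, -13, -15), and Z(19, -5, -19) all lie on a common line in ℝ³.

XY = (55, 72, -36), XZ = (61, 80, -40).
XY × XZ = (0, 4, 8).
The cross product is nonzero, so the points do not lie on one line.

No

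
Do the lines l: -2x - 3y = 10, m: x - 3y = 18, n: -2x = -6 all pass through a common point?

No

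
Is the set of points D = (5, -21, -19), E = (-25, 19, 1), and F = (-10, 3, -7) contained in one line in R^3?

DE = (-30, 40, 20), DF = (-15, 24, 12).
Comparing components 3 and 1: (20)(-15) − (-30)(12) = 60 ≠ 0, so DE and DF are not parallel and the points are not collinear.

No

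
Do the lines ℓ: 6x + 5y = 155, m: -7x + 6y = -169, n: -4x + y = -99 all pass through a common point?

Yes

Lines aᵢx + bᵢy = cᵢ with pairwise distinct directions are concurrent exactly when det[aᵢ bᵢ cᵢ] = 0.
Here the determinant is 0.
It vanishes, so the lines are concurrent at (25, 1).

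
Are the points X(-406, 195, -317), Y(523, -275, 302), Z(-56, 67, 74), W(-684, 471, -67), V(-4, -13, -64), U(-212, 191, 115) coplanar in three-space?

The plane through X, Y, Z has normal n = XY × XZ = (-104538, -146589, 45588) and equation n·P = -593823.
Checking the remaining points: n·W = -593823, n·V = -593823, n·U = -593823.
All equal -593823, so all 6 points lie in one plane.

Yes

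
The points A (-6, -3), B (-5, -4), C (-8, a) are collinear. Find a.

The three points are collinear iff det[AB; AC] = 0.
This determinant is linear in a: (1)a + (1) = 0, so a = -1.

-1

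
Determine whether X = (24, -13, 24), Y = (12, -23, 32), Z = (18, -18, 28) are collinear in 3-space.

XY = (-12, -10, 8), XZ = (-6, -5, 4).
Each component of XZ is 1/2 times the corresponding component of XY, so XZ = 1/2·XY and the points are collinear.

Yes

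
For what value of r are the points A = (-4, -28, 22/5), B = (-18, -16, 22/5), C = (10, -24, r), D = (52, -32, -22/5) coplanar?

6/5

Normal to plane ABD: n = (-528/5, -616/5, -616); plane equation n·P = 5808/5.
Requiring n·C = 5808/5: (-616)r + (9504/5) = 5808/5.
So r = 6/5.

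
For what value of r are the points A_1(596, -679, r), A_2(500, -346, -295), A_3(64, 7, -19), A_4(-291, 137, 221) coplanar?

-331

The points are coplanar iff A_1A_2 · (A_1A_3 × A_1A_4) = 0.
Expanding, this is linear in r: (-68635)r + (-22718185) = 0.
So r = -331.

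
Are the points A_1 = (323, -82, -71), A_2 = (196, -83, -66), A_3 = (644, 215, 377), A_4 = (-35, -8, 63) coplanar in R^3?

With A_1 as base: A_1A_2 = (-127, -1, 5), A_1A_3 = (321, 297, 448), A_1A_4 = (-358, 74, 134).
A_1A_3 × A_1A_4 = (6646, -203398, 130080).
A_1A_2 · (A_1A_3 × A_1A_4) = 9756.
Since 9756 ≠ 0, the four points are not coplanar.

No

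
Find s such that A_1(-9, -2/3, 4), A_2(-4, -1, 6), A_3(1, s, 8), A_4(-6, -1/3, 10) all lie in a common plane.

The points are coplanar iff A_1A_2 · (A_1A_3 × A_1A_4) = 0.
Expanding, this is linear in s: (24)s + (32) = 0.
So s = -4/3.

-4/3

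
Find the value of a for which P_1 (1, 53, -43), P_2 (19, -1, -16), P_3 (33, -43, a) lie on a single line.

Direction P_1P_2 = (18, -54, 27). From the x-coordinate of P_3, the parameter along the line is τ = (33 − 1)/18 = 16/9.
Then a = (-43) + 16/9·(27) = 5.

5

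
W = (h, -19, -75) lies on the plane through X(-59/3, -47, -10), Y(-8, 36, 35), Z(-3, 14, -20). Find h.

-2/3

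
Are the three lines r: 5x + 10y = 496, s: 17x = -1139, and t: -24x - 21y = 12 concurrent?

Intersecting r and s: solving the 2×2 system gives (x, y) = (-67, 831/10).
Substitute into t: (-24)(-67) + (-21)(831/10) = -1371/10.
But t requires 12 ≠ -1371/10, so the three lines have no common point.

No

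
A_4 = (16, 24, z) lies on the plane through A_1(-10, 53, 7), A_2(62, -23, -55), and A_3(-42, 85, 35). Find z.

-15

The plane through A_1, A_2, A_3 has equation −144x − 32y − 128z = -1152.
Substituting A_4: (-128)z + (-3072) = -1152, so z = -15.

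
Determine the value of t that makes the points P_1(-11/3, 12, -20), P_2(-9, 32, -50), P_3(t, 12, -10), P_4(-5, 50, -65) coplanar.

Normal to plane P_1P_2P_4: n = (240, -200, -176); plane equation n·P = 240.
Requiring n·P_3 = 240: (240)t + (-640) = 240.
So t = 11/3.

11/3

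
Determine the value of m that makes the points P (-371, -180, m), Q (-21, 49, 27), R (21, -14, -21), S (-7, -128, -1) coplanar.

369

Coplanarity ⇔ det[PQ; PR; PS] = 0.
Expanding, this is linear in m: (6552)m + (-2417688) = 0.
So m = 369.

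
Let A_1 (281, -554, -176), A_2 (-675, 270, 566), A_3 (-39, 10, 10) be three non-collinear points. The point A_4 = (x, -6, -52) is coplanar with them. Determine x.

29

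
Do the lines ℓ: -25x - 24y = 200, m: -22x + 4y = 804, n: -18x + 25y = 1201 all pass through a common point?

Yes

Intersecting ℓ and m: solving the 2×2 system gives (x, y) = (-32, 25).
Substitute into n: (-18)(-32) + (25)(25) = 1201.
This equals 1201, so (-32, 25) lies on all three lines and they are concurrent.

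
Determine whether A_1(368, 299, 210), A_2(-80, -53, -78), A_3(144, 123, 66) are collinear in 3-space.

A_1A_2 = (-448, -352, -288), A_1A_3 = (-224, -176, -144).
Each component of A_1A_3 is 1/2 times the corresponding component of A_1A_2, so A_1A_3 = 1/2·A_1A_2 and the points are collinear.

Yes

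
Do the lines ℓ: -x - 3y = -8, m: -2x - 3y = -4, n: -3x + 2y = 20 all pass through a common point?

Intersecting ℓ and m: solving the 2×2 system gives (x, y) = (-4, 4).
Substitute into n: (-3)(-4) + (2)(4) = 20.
This equals 20, so (-4, 4) lies on all three lines and they are concurrent.

Yes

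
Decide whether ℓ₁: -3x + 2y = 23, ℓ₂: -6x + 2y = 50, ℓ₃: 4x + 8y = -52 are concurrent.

Yes

Lines aᵢx + bᵢy = cᵢ with pairwise distinct directions are concurrent exactly when det[aᵢ bᵢ cᵢ] = 0.
Here the determinant is 0.
It vanishes, so the lines are concurrent at (-9, -2).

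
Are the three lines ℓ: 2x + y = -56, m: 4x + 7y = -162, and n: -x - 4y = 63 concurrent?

The three lines meet at one point iff the augmented coefficient matrix [aᵢ bᵢ cᵢ] has rank < 3, i.e. its determinant vanishes.
Here the determinant is 0.
It vanishes, so the lines are concurrent at (-23, -10).

Yes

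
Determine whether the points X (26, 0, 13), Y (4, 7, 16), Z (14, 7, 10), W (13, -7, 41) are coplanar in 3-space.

The four points are coplanar iff the 3×3 determinant with rows XY, XZ, XW is zero.
Rows: (-22, 7, 3), (-12, 7, -3), (-13, -7, 28).
Expanding along the first row: (-22)(175) − (7)(-375) + (3)(175) = -700.
Nonzero ⇒ not coplanar.

No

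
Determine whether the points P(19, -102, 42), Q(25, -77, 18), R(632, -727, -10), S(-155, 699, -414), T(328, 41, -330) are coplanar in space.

The plane through P, Q, R has normal n = PQ × PR = (-16300, -14400, -19075) and equation n·X = 357950.
Checking the remaining points: n·S = 357950, n·T = 357950.
All equal 357950, so all 5 points lie in one plane.

Yes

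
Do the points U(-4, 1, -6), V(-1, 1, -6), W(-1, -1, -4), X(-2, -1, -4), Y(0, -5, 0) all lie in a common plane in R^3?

The plane through U, V, W has normal n = UV × UW = (0, -6, -6) and equation n·P = 30.
Checking the remaining points: n·X = 30, n·Y = 30.
All equal 30, so all 5 points lie in one plane.

Yes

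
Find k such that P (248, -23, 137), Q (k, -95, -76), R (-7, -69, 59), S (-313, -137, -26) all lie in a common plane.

-364

Coplanarity ⇔ det[PQ; PR; PS] = 0.
Expanding, this is linear in k: (-1394)k + (-507416) = 0.
So k = -364.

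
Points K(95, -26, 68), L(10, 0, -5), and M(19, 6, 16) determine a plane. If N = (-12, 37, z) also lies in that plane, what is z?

22

The plane through K, L, M has equation 984x + 1128y − 744z = 13560.
Substituting N: (-744)z + (29928) = 13560, so z = 22.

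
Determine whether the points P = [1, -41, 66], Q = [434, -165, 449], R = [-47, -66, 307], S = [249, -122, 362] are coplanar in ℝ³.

No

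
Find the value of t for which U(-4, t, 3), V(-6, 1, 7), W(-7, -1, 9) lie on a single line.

Direction VW = (-1, -2, 2). From the x-coordinate of U, the parameter along the line is τ = (-4 − (-6))/(-1) = -2.
Then t = 1 + (-2)·(-2) = 5.

5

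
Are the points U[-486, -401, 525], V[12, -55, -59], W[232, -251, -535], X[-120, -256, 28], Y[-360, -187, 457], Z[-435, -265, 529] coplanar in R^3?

No

The plane through U, V, W has normal n = UV × UW = (-279160, 108568, -173728) and equation n·P = 928792.
Checking the remaining points: n·X = 841408, n·Y = 801688, n·Z = 761968.
Since n·X = 841408 ≠ 928792, X is off the plane and the points are not all coplanar.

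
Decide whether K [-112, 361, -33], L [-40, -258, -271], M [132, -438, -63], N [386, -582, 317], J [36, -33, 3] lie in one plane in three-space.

Yes

The plane through K, L, M has normal n = KL × KM = (-171592, -55912, 93508) and equation n·P = -4051692.
Checking the remaining points: n·N = -4051692, n·J = -4051692.
All equal -4051692, so all 5 points lie in one plane.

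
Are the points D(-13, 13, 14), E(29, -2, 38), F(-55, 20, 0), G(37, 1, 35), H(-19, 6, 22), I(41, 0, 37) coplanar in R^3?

No

The plane through D, E, F has normal n = DE × DF = (42, -420, -336) and equation n·P = -10710.
Checking the remaining points: n·G = -10626, n·H = -10710, n·I = -10710.
Since n·G = -10626 ≠ -10710, G is off the plane and the points are not all coplanar.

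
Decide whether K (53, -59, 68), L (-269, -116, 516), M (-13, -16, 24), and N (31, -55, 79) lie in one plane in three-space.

Yes

With K as base: KL = (-322, -57, 448), KM = (-66, 43, -44), KN = (-22, 4, 11).
KM × KN = (649, 1694, 682).
KL · (KM × KN) = 0.
The scalar triple product vanishes, so the four points are coplanar.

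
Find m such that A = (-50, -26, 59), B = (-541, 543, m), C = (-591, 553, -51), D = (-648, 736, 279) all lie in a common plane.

The points are coplanar iff AB · (AC × AD) = 0.
Expanding, this is linear in m: (-66000)m + (5346000) = 0.
So m = 81.

81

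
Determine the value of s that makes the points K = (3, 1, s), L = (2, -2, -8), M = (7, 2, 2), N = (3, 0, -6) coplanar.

Coplanarity ⇔ det[KL; KM; KN] = 0.
Expanding, this is linear in s: (-6)s + (-36) = 0.
So s = -6.

-6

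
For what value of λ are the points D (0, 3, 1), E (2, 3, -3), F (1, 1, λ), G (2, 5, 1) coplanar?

-5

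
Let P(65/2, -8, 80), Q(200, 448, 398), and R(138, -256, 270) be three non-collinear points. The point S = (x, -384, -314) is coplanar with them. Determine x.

A normal to the plane is n = PQ × PR = (165504, 1724, -89648).
S lies in the plane iff n · PS = 0.
This gives (165504)x + (29294208) = 0, so x = -177.

-177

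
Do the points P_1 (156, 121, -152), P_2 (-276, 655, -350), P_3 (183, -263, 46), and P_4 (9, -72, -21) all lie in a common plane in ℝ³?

With P_1 as base: P_1P_2 = (-432, 534, -198), P_1P_3 = (27, -384, 198), P_1P_4 = (-147, -193, 131).
P_1P_3 × P_1P_4 = (-12090, -32643, -61659).
P_1P_2 · (P_1P_3 × P_1P_4) = 0.
The scalar triple product vanishes, so the four points are coplanar.

Yes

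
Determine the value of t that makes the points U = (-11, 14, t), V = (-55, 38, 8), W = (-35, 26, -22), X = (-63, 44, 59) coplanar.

The points are coplanar iff UV · (UW × UX) = 0.
Expanding, this is linear in t: (-24)t + (480) = 0.
So t = 20.

20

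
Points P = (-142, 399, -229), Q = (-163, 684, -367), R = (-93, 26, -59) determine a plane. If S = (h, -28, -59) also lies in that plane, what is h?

-36

Coplanarity requires PQ · (PR × PS) = 0.
PQ = (-21, 285, -138), PR = (49, -373, 170); the triple product is linear in h with coefficient -3024 and constant term -108864.
Setting it to zero: h = -36.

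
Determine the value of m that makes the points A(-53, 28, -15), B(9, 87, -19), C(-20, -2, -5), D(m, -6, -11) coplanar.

The points are coplanar iff AB · (AC × AD) = 0.
Expanding, this is linear in m: (470)m + (35250) = 0.
So m = -75.

-75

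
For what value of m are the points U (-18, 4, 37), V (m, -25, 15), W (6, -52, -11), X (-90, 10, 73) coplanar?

-12

Normal to plane UWX: n = (-1728, 2592, -3888); plane equation n·P = -102384.
Requiring n·V = -102384: (-1728)m + (-123120) = -102384.
So m = -12.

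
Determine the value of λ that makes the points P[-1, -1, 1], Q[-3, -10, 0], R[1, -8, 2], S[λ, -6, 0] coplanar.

-3

Normal to plane PQR: n = (-16, 0, 32); plane equation n·X = 48.
Requiring n·S = 48: (-16)λ + (0) = 48.
So λ = -3.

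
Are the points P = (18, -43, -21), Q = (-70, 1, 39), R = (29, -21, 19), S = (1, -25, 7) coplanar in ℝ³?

A normal to the plane through P, Q, R is n = PQ × PR = (440, 4180, -2420).
The plane has equation n·X = -121000. For S: n·S = -121000.
Equal, so S lies in the plane and all four are coplanar.

Yes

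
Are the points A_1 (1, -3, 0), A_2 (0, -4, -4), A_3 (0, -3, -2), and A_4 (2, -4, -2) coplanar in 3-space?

The four points are coplanar iff the 3×3 determinant with rows A_1A_2, A_1A_3, A_1A_4 is zero.
Rows: (-1, -1, -4), (-1, 0, -2), (1, -1, -2).
Expanding along the first row: (-1)(-2) − (-1)(4) + (-4)(1) = 2.
Nonzero ⇒ not coplanar.

No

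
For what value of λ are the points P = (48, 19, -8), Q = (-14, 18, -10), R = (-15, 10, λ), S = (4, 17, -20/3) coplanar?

Normal to plane PQS: n = (-16/3, 512/3, 80); plane equation n·X = 7040/3.
Requiring n·R = 7040/3: (80)λ + (5360/3) = 7040/3.
So λ = 7.

7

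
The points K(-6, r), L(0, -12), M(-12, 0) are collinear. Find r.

-6

Collinearity: (K − L) must be parallel to (M − L) = (-12, 12).
Cross-multiplying the components: (r − (-12))·(-12) = (-6)·(12).
Solving gives r = -6.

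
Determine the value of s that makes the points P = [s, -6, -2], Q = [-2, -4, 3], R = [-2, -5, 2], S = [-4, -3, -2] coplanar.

Coplanarity ⇔ det[PQ; PR; PS] = 0.
Expanding, this is linear in s: (-6)s + (-18) = 0.
So s = -3.

-3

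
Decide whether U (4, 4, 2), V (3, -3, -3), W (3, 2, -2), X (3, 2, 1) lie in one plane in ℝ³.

The four points are coplanar iff the 3×3 determinant with rows UV, UW, UX is zero.
Rows: (-1, -7, -5), (-1, -2, -4), (-1, -2, -1).
Expanding along the first row: (-1)(-6) − (-7)(-3) + (-5)(0) = -15.
Nonzero ⇒ not coplanar.

No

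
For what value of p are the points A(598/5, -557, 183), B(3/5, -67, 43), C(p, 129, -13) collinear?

Direction AB = (-119, 490, -140). From the y-coordinate of C, the parameter along the line is τ = (129 − (-557))/490 = 7/5.
Then p = 598/5 + 7/5·(-119) = -47.

-47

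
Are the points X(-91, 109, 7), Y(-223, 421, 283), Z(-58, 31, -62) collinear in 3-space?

XY = (-132, 312, 276), XZ = (33, -78, -69).
Each component of XZ is -1/4 times the corresponding component of XY, so XZ = -1/4·XY and the points are collinear.

Yes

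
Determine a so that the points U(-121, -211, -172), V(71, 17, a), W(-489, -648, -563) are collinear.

Collinearity requires UV × UW = 0; each component is linear in a.
The x-component gives (437)a + (-13984) = 0, so a = 32.
The remaining components then also vanish.

32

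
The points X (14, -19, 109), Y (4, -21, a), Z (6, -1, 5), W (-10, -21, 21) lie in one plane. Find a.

77

Normal to plane XZW: n = (-1792, 1792, 448); plane equation n·P = -10304.
Requiring n·Y = -10304: (448)a + (-44800) = -10304.
So a = 77.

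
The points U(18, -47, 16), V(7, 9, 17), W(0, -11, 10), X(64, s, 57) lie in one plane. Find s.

48

The points are coplanar iff UV · (UW × UX) = 0.
Expanding, this is linear in s: (-84)s + (4032) = 0.
So s = 48.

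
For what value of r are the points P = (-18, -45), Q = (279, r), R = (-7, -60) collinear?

Collinearity: (Q − P) must be parallel to (R − P) = (11, -15).
Cross-multiplying the components: (r − (-45))·(11) = (297)·(-15).
Solving gives r = -450.

-450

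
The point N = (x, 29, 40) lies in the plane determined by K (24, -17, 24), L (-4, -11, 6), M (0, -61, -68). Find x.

-33

The plane through K, L, M has equation −1344x − 2144y + 1376z = 37216.
Substituting N: (-1344)x + (-7136) = 37216, so x = -33.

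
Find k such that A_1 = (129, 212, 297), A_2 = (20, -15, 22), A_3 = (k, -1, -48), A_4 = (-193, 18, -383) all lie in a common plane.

Coplanarity ⇔ det[A_1A_2; A_1A_3; A_1A_4] = 0.
Expanding, this is linear in k: (-101010)k + (-1818180) = 0.
So k = -18.

-18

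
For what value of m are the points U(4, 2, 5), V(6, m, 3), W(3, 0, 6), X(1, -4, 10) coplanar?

6

The points are coplanar iff UV · (UW × UX) = 0.
Expanding, this is linear in m: (2)m + (-12) = 0.
So m = 6.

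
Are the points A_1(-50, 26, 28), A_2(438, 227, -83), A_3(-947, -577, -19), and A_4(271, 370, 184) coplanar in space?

The four points are coplanar iff the 3×3 determinant with rows A_1A_2, A_1A_3, A_1A_4 is zero.
Rows: (488, 201, -111), (-897, -603, -47), (321, 344, 156).
Expanding along the first row: (488)(-77900) − (201)(-124845) + (-111)(-115005) = -155800.
Nonzero ⇒ not coplanar.

No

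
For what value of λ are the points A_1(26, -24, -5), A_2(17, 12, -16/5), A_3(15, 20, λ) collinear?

Collinearity requires A_1A_2 × A_1A_3 = 0; each component is linear in λ.
The x-component gives (36)λ + (504/5) = 0, so λ = -14/5.
The remaining components then also vanish.

-14/5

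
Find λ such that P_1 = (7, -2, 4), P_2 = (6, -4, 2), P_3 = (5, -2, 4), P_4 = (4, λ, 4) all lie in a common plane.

-2

Normal to plane P_1P_2P_3: n = (0, 4, -4); plane equation n·P = -24.
Requiring n·P_4 = -24: (4)λ + (-16) = -24.
So λ = -2.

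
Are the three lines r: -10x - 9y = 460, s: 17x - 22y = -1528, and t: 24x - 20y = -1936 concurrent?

Lines aᵢx + bᵢy = cᵢ with pairwise distinct directions are concurrent exactly when det[aᵢ bᵢ cᵢ] = 0.
Here the determinant is 0.
It vanishes, so the lines are concurrent at (-64, 20).

Yes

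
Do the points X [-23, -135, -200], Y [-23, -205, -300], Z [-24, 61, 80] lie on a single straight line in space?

No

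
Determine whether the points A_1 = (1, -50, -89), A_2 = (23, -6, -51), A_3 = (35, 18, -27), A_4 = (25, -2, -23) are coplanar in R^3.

Yes

The four points are coplanar iff the 3×3 determinant with rows A_1A_2, A_1A_3, A_1A_4 is zero.
Rows: (22, 44, 38), (34, 68, 62), (24, 48, 66).
Expanding along the first row: (22)(1512) − (44)(756) + (38)(0) = 0.
Zero determinant ⇒ coplanar.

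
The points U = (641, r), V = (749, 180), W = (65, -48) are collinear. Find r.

144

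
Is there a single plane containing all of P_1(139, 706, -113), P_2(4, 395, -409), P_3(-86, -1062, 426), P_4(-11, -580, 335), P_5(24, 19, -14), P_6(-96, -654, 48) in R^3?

No

The plane through P_1, P_2, P_3 has normal n = P_1P_2 × P_1P_3 = (-690957, 139365, 168705) and equation n·P = -16714998.
Checking the remaining points: n·P_4 = -16714998, n·P_5 = -16296903, n·P_6 = -16714998.
Since n·P_5 = -16296903 ≠ -16714998, P_5 is off the plane and the points are not all coplanar.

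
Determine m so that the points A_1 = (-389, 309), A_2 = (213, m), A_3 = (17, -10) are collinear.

Collinearity: (A_2 − A_1) must be parallel to (A_3 − A_1) = (406, -319).
Cross-multiplying the components: (m − 309)·(406) = (602)·(-319).
Solving gives m = -164.

-164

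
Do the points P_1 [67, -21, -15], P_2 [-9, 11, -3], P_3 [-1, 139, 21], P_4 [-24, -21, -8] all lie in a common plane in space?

Yes

A normal to the plane through P_1, P_2, P_3 is n = P_1P_2 × P_1P_3 = (-768, 1920, -9984).
The plane has equation n·P = 57984. For P_4: n·P_4 = 57984.
Equal, so P_4 lies in the plane and all four are coplanar.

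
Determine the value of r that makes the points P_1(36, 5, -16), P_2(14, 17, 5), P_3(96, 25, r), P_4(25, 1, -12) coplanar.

-39

Normal to plane P_1P_2P_4: n = (132, -143, 220); plane equation n·P = 517.
Requiring n·P_3 = 517: (220)r + (9097) = 517.
So r = -39.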